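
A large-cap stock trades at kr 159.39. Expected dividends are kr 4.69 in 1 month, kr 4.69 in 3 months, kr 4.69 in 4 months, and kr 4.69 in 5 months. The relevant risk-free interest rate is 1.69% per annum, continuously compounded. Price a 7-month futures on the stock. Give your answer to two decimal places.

PV(dividends) I = 4.69·e^(−0.0169·1/12) + 4.69·e^(−0.0169·3/12) + 4.69·e^(−0.0169·4/12) + 4.69·e^(−0.0169·5/12)
I = 4.6834 + 4.6702 + 4.6637 + 4.6571 = 18.6744
F = (S − I)·e^(rT) = (159.39 − 18.6744) · e^(0.0169·7/12)
= 140.7156 · e^0.009858 = 140.7156 × 1.009907 = kr 142.11

kr 142.11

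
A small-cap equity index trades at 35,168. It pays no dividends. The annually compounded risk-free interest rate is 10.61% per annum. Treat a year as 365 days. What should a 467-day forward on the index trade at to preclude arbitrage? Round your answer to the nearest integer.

40,011

F = S · (1+r)^T
= 35168 × 1.137713
F = 40,011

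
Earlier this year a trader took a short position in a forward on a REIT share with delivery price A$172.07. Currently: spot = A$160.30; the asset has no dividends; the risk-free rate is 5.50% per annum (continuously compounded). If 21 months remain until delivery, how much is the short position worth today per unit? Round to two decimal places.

Current fair forward for the remaining 21 months: F = S·e^(r·T), r = 0.0550
F = 160.30 · e^(0.0550 × 21/12) = 160.30 × 1.101034 = 176.4958
Value of long forward = (F − K)·e^(−rT) = (176.4958 − 172.07) · e^(−0.0550·21/12)
= 4.4258 × 0.908237 = 4.02
Short position value = −(long value) = -A$4.02

-A$4.02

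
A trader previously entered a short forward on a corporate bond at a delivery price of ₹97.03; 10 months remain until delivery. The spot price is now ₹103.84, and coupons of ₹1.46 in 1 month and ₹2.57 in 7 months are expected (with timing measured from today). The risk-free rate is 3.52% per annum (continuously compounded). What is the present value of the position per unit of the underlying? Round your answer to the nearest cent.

PV(remaining coupons) I = 1.46·e^(−0.0352·1/12) + 2.57·e^(−0.0352·7/12) = 3.9735
Current forward F = (S − I)·e^(rT) = (103.84 − 3.9735)·e^(0.0352·10/12) = 99.8665 × 1.029768 = 102.8393
Value (long) = (F − K)·e^(−rT) = (102.8393 − 97.03) × 0.971093 = 5.6414
Short position value = −(long value) = -₹5.64

-₹5.64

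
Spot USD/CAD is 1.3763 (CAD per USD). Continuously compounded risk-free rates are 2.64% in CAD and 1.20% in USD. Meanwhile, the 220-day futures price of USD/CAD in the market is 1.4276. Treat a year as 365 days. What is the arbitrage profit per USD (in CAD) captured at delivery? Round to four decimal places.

0.0393 per USD (in CAD)

Fair futures: F* = S·e^(carry·T), with carry = (r_CAD − r_USD) = 0.0264 − 0.0120 = 0.0144
F* = 1.3763 · e^(0.0144 × 220/365) = 1.3763 · e^0.008679 = 1.3763 × 1.008717 = 1.3883
Market 1.4276 > fair 1.3883: forward overpriced → cash-and-carry (buy spot, short the forward).
At maturity, profit = |F_mkt − F*| = |1.4276 − 1.3883| = 0.0393 per USD (in CAD)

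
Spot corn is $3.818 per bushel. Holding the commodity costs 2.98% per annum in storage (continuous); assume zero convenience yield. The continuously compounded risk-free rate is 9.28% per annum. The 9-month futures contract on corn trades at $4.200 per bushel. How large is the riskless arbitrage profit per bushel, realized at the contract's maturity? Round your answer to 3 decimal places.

$0.014 per bushel

Fair futures: F* = S·e^(carry·T), with carry = (r + u) = 0.0928 + 0.0298 = 0.1226
F* = 3.818 · e^(0.1226 × 9/12) = 3.818 · e^0.091950 = 3.818 × 1.096310 = $4.1857
Market $4.200 > fair $4.1857: forward overpriced → cash-and-carry (buy spot, short the forward).
At maturity, profit = |F_mkt − F*| = |4.200 − 4.1857| = $0.014 per bushel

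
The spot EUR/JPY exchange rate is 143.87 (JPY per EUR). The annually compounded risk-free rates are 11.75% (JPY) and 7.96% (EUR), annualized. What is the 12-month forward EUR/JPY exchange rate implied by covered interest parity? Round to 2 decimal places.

By covered interest parity, F = S · (1+r_JPY)^T / (1+r_EUR)^T
= 143.87 × 1.117500 / 1.079600 = 143.87 × 1.035106
F = 148.92 JPY per EUR

148.92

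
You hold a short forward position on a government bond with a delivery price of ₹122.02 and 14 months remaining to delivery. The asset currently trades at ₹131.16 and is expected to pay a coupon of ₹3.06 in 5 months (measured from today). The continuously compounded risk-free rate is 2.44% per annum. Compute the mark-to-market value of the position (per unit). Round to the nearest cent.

PV(remaining coupons) I = 3.06·e^(−0.0244·5/12) = 3.0290
Current forward F = (S − I)·e^(rT) = (131.16 − 3.0290)·e^(0.0244·14/12) = 128.1310 × 1.028876 = 131.8309
Value (long) = (F − K)·e^(−rT) = (131.8309 − 122.02) × 0.971935 = 9.5356
Short position value = −(long value) = -₹9.54

-₹9.54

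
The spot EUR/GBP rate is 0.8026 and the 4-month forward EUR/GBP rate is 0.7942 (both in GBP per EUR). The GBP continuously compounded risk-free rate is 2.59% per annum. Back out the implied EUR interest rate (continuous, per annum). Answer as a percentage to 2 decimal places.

F = S·e^((r_GBP − r_EUR)T) ⇒ r_EUR = r_GBP − ln(F/S)/T
ln(0.7942/0.8026) = -0.010521; /(4/12) = -0.031563
r_EUR = 0.0259 + 0.031563 = 0.057463
r_EUR = 5.75%

5.75%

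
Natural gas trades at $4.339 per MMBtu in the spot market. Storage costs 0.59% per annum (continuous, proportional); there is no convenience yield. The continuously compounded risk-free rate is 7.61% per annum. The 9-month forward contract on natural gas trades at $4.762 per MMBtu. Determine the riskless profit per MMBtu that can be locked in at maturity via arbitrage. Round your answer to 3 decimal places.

Fair forward: F* = S·e^(carry·T), with carry = (r + u) = 0.0761 + 0.0059 = 0.0820
F* = 4.339 · e^(0.0820 × 9/12) = 4.339 · e^0.061500 = 4.339 × 1.063430 = $4.6142
Market $4.762 > fair $4.6142: forward overpriced → cash-and-carry (buy spot, short the forward).
At maturity, profit = |F_mkt − F*| = |4.762 − 4.6142| = $0.148 per MMBtu

$0.148 per MMBtu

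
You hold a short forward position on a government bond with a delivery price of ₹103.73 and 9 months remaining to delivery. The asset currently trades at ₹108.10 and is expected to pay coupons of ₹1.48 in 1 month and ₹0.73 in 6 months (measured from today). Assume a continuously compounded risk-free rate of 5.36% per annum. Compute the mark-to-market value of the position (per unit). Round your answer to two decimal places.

-₹6.27

PV(remaining coupons) I = 1.48·e^(−0.0536·1/12) + 0.73·e^(−0.0536·6/12) = 2.1841
Current forward F = (S − I)·e^(rT) = (108.10 − 2.1841)·e^(0.0536·9/12) = 105.9159 × 1.041019 = 110.2605
Value (long) = (F − K)·e^(−rT) = (110.2605 − 103.73) × 0.960597 = 6.2732
Short position value = −(long value) = -₹6.27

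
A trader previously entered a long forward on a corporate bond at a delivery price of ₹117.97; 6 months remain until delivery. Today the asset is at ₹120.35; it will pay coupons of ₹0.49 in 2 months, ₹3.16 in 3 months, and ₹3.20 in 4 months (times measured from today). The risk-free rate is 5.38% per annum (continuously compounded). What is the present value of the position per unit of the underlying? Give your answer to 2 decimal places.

PV(remaining coupons) I = 0.49·e^(−0.0538·2/12) + 3.16·e^(−0.0538·3/12) + 3.20·e^(−0.0538·4/12) = 6.7465
Current forward F = (S − I)·e^(rT) = (120.35 − 6.7465)·e^(0.0538·6/12) = 113.6035 × 1.027265 = 116.7009
Value (long) = (F − K)·e^(−rT) = (116.7009 − 117.97) × 0.973459 = -1.2354
Value = -₹1.24

-₹1.24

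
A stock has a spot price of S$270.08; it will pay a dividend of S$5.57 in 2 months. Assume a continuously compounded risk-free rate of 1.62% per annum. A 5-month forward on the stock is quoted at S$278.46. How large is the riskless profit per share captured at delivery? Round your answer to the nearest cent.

PV(dividends) I = 5.57·e^(−0.0162·2/12) = 5.5550
Fair forward F* = (S − I)·e^(rT) = (270.08 − 5.5550)·e^0.006750 = 264.5250 × 1.006773 = 266.3166
Market S$278.46 > fair 266.3166: forward overpriced → cash-and-carry (borrow at r, buy the stock and collect the dividends, short the forward).
Profit at T = |F_mkt − F*| = |278.46 − 266.3166| = S$12.14 per share

S$12.14 per share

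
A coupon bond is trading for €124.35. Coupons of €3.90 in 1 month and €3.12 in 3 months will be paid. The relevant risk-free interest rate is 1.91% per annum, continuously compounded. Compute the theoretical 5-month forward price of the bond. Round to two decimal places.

PV(coupons) I = 3.90·e^(−0.0191·1/12) + 3.12·e^(−0.0191·3/12)
I = 3.8938 + 3.1051 = 6.9989
F = (S − I)·e^(rT) = (124.35 − 6.9989) · e^(0.0191·5/12)
= 117.3511 · e^0.007958 = 117.3511 × 1.007990 = €118.29

€118.29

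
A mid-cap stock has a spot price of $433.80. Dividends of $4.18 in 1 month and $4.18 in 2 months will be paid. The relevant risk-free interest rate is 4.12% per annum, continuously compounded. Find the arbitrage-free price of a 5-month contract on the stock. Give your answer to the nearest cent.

PV(dividends) I = 4.18·e^(−0.0412·1/12) + 4.18·e^(−0.0412·2/12)
I = 4.1657 + 4.1514 = 8.3171
F = (S − I)·e^(rT) = (433.80 − 8.3171) · e^(0.0412·5/12)
= 425.4829 · e^0.017167 = 425.4829 × 1.017315 = $432.85

$432.85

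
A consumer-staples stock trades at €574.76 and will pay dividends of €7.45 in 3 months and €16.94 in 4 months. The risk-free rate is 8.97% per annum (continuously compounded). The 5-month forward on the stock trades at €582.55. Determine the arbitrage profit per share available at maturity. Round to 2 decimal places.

€10.53 per share

PV(dividends) I = 7.45·e^(−0.0897·3/12) + 16.94·e^(−0.0897·4/12) = 23.7258
Fair forward F* = (S − I)·e^(rT) = (574.76 − 23.7258)·e^0.037375 = 551.0342 × 1.038082 = 572.0187
Market €582.55 > fair 572.0187: forward overpriced → cash-and-carry (borrow at r, buy the stock and collect the dividends, short the forward).
Profit at T = |F_mkt − F*| = |582.55 − 572.0187| = €10.53 per share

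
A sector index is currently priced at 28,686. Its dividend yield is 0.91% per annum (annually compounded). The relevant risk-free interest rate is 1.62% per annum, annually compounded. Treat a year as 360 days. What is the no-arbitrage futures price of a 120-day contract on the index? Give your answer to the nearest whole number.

28,753

F = S · (1+r)^T / (1+q)^T
= 28686 × 1.005371 / 1.003024 = 28686 × 1.002340
F = 28,753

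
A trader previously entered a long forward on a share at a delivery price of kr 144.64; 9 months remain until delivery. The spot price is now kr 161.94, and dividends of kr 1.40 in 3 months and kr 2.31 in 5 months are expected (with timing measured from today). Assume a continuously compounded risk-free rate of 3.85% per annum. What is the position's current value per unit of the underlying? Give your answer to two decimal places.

PV(remaining dividends) I = 1.40·e^(−0.0385·3/12) + 2.31·e^(−0.0385·5/12) = 3.6598
Current forward F = (S − I)·e^(rT) = (161.94 − 3.6598)·e^(0.0385·9/12) = 158.2802 × 1.029296 = 162.9172
Value (long) = (F − K)·e^(−rT) = (162.9172 − 144.64) × 0.971538 = 17.7570
Value = kr 17.76

kr 17.76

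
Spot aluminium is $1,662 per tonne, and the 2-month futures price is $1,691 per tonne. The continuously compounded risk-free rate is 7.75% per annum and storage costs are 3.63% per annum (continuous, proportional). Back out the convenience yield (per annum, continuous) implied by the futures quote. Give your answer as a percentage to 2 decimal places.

1.00%

F = S·e^((r+u−y)T) ⇒ (r+u−y) = ln(F/S)/T
ln(1691/1662) = 0.017298; /T ⇒ 0.103788
y = r + u − ln(F/S)/T = 0.0775 + 0.0363 − 0.103788 = 0.010012
y = 1.00%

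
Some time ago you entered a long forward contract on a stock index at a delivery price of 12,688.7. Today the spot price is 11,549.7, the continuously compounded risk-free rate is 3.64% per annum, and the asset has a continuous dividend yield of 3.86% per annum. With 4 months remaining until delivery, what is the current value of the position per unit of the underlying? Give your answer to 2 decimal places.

-1133.63

Current fair forward for the remaining 4 months: F = S·e^((r − q)·T), (r − q) = 0.0364 − 0.0386 = -0.0022
F = 11549.7 · e^(-0.0022 × 4/12) = 11549.7 × 0.99926694 = 11541.2334
Value of long forward = (F − K)·e^(−rT) = (11541.2334 − 12688.7) · e^(−0.0364·4/12)
= -1147.4666 × 0.98793998 = -1133.63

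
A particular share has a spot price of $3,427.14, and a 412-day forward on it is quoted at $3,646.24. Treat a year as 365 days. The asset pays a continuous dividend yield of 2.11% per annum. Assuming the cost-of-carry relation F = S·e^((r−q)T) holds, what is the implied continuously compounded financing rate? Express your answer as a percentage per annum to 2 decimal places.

From F = S·e^((r−q)T): (r − q) = ln(F/S)/T
ln(3646.24/3427.14) = ln(1.063931) = 0.061971
(r − q) = 0.061971 / (412/365) = 0.054901
r = ln(F/S)/T + q = 0.054901 + 0.0211 = 0.076001
r = 7.60%

7.60%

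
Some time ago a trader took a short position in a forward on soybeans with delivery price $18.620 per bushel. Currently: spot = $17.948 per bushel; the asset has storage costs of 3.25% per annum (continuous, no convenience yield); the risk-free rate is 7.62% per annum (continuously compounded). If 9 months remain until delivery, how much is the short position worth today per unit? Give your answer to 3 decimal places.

Current fair forward for the remaining 9 months: F = S·e^((r + u)·T), (r + u) = 0.0762 + 0.0325 = 0.1087
F = 17.948 · e^(0.1087 × 9/12) = 17.948 × 1.084940 = 19.4725
Value of long forward = (F − K)·e^(−rT) = (19.4725 − 18.620) · e^(−0.0762·9/12)
= 0.8525 × 0.944452 = 0.805
Short position value = −(long value) = -$0.805

-$0.805 per bushel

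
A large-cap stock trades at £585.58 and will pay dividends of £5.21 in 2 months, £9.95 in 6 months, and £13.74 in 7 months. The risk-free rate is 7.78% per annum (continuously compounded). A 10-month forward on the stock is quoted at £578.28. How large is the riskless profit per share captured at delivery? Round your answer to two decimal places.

PV(dividends) I = 5.21·e^(−0.0778·2/12) + 9.95·e^(−0.0778·6/12) + 13.74·e^(−0.0778·7/12) = 27.8436
Fair forward F* = (S − I)·e^(rT) = (585.58 − 27.8436)·e^0.064833 = 557.7364 × 1.066981 = 595.0941
Market £578.28 < fair 595.0941: forward underpriced → reverse cash-and-carry (short the stock, invest proceeds at r, pay the dividends, go long the forward).
Profit at T = |F_mkt − F*| = |578.28 − 595.0941| = £16.81 per share

£16.81 per share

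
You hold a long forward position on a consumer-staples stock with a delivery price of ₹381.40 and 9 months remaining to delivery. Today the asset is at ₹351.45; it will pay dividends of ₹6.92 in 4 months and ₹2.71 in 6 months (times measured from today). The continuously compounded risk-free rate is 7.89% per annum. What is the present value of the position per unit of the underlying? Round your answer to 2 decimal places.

-₹17.38

PV(remaining dividends) I = 6.92·e^(−0.0789·4/12) + 2.71·e^(−0.0789·6/12) = 9.3455
Current forward F = (S − I)·e^(rT) = (351.45 − 9.3455)·e^(0.0789·9/12) = 342.1045 × 1.060961 = 362.9595
Value (long) = (F − K)·e^(−rT) = (362.9595 − 381.40) × 0.942542 = -17.3809
Value = -₹17.38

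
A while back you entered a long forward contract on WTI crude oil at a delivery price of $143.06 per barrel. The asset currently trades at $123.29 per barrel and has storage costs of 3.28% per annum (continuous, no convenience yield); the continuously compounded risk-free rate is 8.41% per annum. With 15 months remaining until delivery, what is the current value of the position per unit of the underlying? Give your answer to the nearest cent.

-$0.33 per barrel

Current fair forward for the remaining 15 months: F = S·e^((r + u)·T), (r + u) = 0.0841 + 0.0328 = 0.1169
F = 123.29 · e^(0.1169 × 15/12) = 123.29 × 1.157341 = 142.6886
Value of long forward = (F − K)·e^(−rT) = (142.6886 − 143.06) · e^(−0.0841·15/12)
= -0.3714 × 0.900212 = -0.33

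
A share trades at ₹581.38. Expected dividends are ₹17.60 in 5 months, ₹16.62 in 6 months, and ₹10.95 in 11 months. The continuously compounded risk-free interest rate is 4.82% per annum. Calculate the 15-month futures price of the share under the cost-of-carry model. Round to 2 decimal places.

₹570.80

PV(dividends) I = 17.60·e^(−0.0482·5/12) + 16.62·e^(−0.0482·6/12) + 10.95·e^(−0.0482·11/12)
I = 17.2501 + 16.2242 + 10.4767 = 43.9510
F = (S − I)·e^(rT) = (581.38 − 43.9510) · e^(0.0482·15/12)
= 537.4290 · e^0.060250 = 537.4290 × 1.062102 = ₹570.80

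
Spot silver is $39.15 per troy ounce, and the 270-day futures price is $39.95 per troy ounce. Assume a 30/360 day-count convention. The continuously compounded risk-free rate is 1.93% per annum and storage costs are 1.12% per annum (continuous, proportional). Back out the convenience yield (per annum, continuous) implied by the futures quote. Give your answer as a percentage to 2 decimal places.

0.35%

F = S·e^((r+u−y)T) ⇒ (r+u−y) = ln(F/S)/T
ln(39.95/39.15) = 0.020228; /T ⇒ 0.026971
y = r + u − ln(F/S)/T = 0.0193 + 0.0112 − 0.026971 = 0.003529
y = 0.35%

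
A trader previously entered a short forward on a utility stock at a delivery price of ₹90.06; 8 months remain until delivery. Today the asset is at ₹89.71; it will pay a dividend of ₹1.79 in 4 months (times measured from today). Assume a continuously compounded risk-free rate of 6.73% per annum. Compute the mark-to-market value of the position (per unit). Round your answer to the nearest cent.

-₹1.85

PV(remaining dividends) I = 1.79·e^(−0.0673·4/12) = 1.7503
Current forward F = (S − I)·e^(rT) = (89.71 − 1.7503)·e^(0.0673·8/12) = 87.9597 × 1.045888 = 91.9960
Value (long) = (F − K)·e^(−rT) = (91.9960 − 90.06) × 0.956125 = 1.8511
Short position value = −(long value) = -₹1.85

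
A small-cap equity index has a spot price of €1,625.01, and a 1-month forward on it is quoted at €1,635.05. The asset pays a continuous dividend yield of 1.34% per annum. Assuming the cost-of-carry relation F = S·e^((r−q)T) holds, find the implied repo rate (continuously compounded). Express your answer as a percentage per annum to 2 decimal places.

From F = S·e^((r−q)T): (r − q) = ln(F/S)/T
ln(1635.05/1625.01) = ln(1.006178) = 0.006159
(r − q) = 0.006159 / (1/12) = 0.073908
r = ln(F/S)/T + q = 0.073908 + 0.0134 = 0.087308
r = 8.73%

8.73%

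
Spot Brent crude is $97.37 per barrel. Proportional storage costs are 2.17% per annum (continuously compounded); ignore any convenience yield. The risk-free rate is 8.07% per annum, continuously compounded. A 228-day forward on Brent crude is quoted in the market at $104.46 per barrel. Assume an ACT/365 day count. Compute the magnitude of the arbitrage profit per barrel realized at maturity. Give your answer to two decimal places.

Fair forward: F* = S·e^(carry·T), with carry = (r + u) = 0.0807 + 0.0217 = 0.1024
F* = 97.37 · e^(0.1024 × 228/365) = 97.37 · e^0.063965 = 97.37 × 1.066055 = $103.8018
Market $104.46 > fair $103.8018: forward overpriced → cash-and-carry (buy spot, short the forward).
At maturity, profit = |F_mkt − F*| = |104.46 − 103.8018| = $0.66 per barrel

$0.66 per barrel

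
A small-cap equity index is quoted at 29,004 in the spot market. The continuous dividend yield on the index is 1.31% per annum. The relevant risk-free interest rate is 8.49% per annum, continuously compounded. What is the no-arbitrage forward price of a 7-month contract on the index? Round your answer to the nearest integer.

F = S·e^((r − q)T) = 29004 · e^((0.0849 − 0.0131) × 7/12)
= 29004 · e^0.041883 = 29004 × 1.042772
F = 30,245

30,245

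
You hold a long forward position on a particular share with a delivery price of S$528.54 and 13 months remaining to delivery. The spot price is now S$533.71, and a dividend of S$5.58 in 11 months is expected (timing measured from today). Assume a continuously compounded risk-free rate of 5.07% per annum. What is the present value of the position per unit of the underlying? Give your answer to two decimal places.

S$28.09

PV(remaining dividends) I = 5.58·e^(−0.0507·11/12) = 5.3266
Current forward F = (S − I)·e^(rT) = (533.71 − 5.3266)·e^(0.0507·13/12) = 528.3834 × 1.056461 = 558.2165
Value (long) = (F − K)·e^(−rT) = (558.2165 − 528.54) × 0.946556 = 28.0905
Value = S$28.09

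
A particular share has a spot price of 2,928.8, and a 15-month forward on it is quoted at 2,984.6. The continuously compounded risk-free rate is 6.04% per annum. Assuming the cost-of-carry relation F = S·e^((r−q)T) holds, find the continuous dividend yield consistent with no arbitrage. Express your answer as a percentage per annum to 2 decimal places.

From F = S·e^((r−q)T): (r − q) = ln(F/S)/T
ln(2984.6/2928.8) = ln(1.019052) = 0.018873
(r − q) = 0.018873 / (15/12) = 0.015098
q = r − ln(F/S)/T = 0.0604 − 0.015098 = 0.045302
q = 4.53%

4.53%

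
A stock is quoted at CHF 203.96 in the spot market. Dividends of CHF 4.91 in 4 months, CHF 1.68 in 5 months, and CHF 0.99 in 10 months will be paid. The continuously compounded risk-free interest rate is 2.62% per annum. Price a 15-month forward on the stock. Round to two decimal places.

PV(dividends) I = 4.91·e^(−0.0262·4/12) + 1.68·e^(−0.0262·5/12) + 0.99·e^(−0.0262·10/12)
I = 4.8673 + 1.6618 + 0.9686 = 7.4977
F = (S − I)·e^(rT) = (203.96 − 7.4977) · e^(0.0262·15/12)
= 196.4623 · e^0.032750 = 196.4623 × 1.033292 = CHF 203.00

CHF 203.00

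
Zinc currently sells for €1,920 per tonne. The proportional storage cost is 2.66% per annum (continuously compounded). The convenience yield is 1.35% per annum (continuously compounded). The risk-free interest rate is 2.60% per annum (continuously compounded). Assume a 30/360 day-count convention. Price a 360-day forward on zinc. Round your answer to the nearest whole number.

€1,997 per tonne

Net carry = r + u − y = 0.0260 + 0.0266 − 0.0135 = 0.0391
F = S·e^((r+u−y)T) = 1920 · e^(0.0391 × 360/360) = 1920 · e^0.039100
= 1920 × 1.039874 = €1,997 per tonne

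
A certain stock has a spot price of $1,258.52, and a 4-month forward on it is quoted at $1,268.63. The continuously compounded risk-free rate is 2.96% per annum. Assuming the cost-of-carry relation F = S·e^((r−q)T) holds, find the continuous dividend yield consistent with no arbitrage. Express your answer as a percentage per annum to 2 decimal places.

0.56%

From F = S·e^((r−q)T): (r − q) = ln(F/S)/T
ln(1268.63/1258.52) = ln(1.008033) = 0.008001
(r − q) = 0.008001 / (4/12) = 0.024003
q = r − ln(F/S)/T = 0.0296 − 0.024003 = 0.005597
q = 0.56%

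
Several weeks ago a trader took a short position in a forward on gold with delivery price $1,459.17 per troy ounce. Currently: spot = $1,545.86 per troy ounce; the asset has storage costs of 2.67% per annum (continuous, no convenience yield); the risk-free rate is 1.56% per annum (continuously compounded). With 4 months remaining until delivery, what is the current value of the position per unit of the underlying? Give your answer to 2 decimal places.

-$108.08 per troy ounce

Current fair forward for the remaining 4 months: F = S·e^((r + u)·T), (r + u) = 0.0156 + 0.0267 = 0.0423
F = 1545.86 · e^(0.0423 × 4/12) = 1545.86 × 1.01419987 = 1567.8110
Value of long forward = (F − K)·e^(−rT) = (1567.8110 − 1459.17) · e^(−0.0156·4/12)
= 108.6410 × 0.99481350 = 108.08
Short position value = −(long value) = -$108.08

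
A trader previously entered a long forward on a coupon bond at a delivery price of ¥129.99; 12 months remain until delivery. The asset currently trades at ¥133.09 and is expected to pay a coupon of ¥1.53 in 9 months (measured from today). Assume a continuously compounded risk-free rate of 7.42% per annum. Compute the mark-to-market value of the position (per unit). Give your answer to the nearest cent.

¥10.95

PV(remaining coupons) I = 1.53·e^(−0.0742·9/12) = 1.4472
Current forward F = (S − I)·e^(rT) = (133.09 − 1.4472)·e^(0.0742·12/12) = 131.6428 × 1.077022 = 141.7822
Value (long) = (F − K)·e^(−rT) = (141.7822 − 129.99) × 0.928486 = 10.9489
Value = ¥10.95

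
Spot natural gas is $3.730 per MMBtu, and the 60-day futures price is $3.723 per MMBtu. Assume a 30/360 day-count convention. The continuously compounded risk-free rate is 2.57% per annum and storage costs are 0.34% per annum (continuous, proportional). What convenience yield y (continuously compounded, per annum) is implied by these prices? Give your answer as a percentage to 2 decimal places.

4.04%

F = S·e^((r+u−y)T) ⇒ (r+u−y) = ln(F/S)/T
ln(3.723/3.730) = -0.001878; /T ⇒ -0.011268
y = r + u − ln(F/S)/T = 0.0257 + 0.0034 + 0.011268 = 0.040368
y = 4.04%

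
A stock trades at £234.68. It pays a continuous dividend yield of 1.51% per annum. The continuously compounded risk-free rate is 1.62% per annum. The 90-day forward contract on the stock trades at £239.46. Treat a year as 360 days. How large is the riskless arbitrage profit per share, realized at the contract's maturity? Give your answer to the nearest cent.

Fair forward: F* = S·e^(carry·T), with carry = (r − q) = 0.0162 − 0.0151 = 0.0011
F* = 234.68 · e^(0.0011 × 90/360) = 234.68 · e^0.000275 = 234.68 × 1.000275 = £234.7445
Market £239.46 > fair £234.7445: forward overpriced → cash-and-carry (buy spot, short the forward).
At maturity, profit = |F_mkt − F*| = |239.46 − 234.7445| = £4.72 per share

£4.72 per share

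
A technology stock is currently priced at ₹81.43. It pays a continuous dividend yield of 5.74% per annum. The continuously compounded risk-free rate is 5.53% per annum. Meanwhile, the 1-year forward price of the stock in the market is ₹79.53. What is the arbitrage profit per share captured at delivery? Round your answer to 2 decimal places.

Fair forward: F* = S·e^(carry·T), with carry = (r − q) = 0.0553 − 0.0574 = -0.0021
F* = 81.43 · e^(-0.0021 × 1) = 81.43 · e^-0.002100 = 81.43 × 0.997902 = ₹81.2592
Market ₹79.53 < fair ₹81.2592: forward underpriced → reverse cash-and-carry (short spot, go long the forward).
At maturity, profit = |F_mkt − F*| = |79.53 − 81.2592| = ₹1.73 per share

₹1.73 per share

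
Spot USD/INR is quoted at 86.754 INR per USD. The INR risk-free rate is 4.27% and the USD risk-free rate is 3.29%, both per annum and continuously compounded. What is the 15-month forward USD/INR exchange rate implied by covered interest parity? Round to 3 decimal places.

87.823

F = S·e^((r_INR − r_USD)T) = 86.754 · e^((0.0427 − 0.0329) × 15/12)
= 86.754 · e^0.012250 = 86.754 × 1.012325
F = 87.823 INR per USD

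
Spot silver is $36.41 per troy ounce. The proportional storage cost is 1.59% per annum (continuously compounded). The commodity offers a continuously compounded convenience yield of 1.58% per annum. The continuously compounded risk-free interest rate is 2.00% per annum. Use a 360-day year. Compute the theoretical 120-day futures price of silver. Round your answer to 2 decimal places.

$36.65 per troy ounce

Net carry = r + u − y = 0.0200 + 0.0159 − 0.0158 = 0.0201
F = S·e^((r+u−y)T) = 36.41 · e^(0.0201 × 120/360) = 36.41 · e^0.006700
= 36.41 × 1.006722 = $36.65 per troy ounce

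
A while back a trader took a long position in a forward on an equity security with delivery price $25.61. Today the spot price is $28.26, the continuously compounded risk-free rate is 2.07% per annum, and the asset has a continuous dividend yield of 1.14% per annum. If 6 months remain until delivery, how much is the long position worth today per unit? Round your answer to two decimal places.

Current fair forward for the remaining 6 months: F = S·e^((r − q)·T), (r − q) = 0.0207 − 0.0114 = 0.0093
F = 28.26 · e^(0.0093 × 6/12) = 28.26 × 1.004661 = 28.3917
Value of long forward = (F − K)·e^(−rT) = (28.3917 − 25.61) · e^(−0.0207·6/12)
= 2.7817 × 0.989703 = 2.75

$2.75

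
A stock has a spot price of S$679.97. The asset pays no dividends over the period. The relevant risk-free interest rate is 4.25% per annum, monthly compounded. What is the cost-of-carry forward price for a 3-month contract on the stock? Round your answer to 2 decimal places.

S$687.22

F = S · (1+r/12)^(12T)
= 679.97 × 1.010663
F = S$687.22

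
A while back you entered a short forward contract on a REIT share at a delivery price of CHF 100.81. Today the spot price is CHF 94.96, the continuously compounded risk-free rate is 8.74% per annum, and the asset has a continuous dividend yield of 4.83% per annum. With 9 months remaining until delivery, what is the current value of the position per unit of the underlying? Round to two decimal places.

CHF 2.83

Current fair forward for the remaining 9 months: F = S·e^((r − q)·T), (r − q) = 0.0874 − 0.0483 = 0.0391
F = 94.96 · e^(0.0391 × 9/12) = 94.96 × 1.029759 = 97.7859
Value of long forward = (F − K)·e^(−rT) = (97.7859 − 100.81) · e^(−0.0874·9/12)
= -3.0241 × 0.936552 = -2.83
Short position value = −(long value) = CHF 2.83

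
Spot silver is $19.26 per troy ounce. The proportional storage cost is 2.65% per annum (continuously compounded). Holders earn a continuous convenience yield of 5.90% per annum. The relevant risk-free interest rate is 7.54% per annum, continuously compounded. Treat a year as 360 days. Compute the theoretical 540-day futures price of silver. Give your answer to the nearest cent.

$20.54 per troy ounce

Net carry = r + u − y = 0.0754 + 0.0265 − 0.0590 = 0.0429
F = S·e^((r+u−y)T) = 19.26 · e^(0.0429 × 540/360) = 19.26 · e^0.064350
= 19.26 × 1.066466 = $20.54 per troy ounce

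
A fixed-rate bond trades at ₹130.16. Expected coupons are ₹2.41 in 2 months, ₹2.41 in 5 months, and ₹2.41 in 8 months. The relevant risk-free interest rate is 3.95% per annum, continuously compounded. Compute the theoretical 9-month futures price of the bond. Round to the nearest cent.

PV(coupons) I = 2.41·e^(−0.0395·2/12) + 2.41·e^(−0.0395·5/12) + 2.41·e^(−0.0395·8/12)
I = 2.3942 + 2.3707 + 2.3474 = 7.1123
F = (S − I)·e^(rT) = (130.16 − 7.1123) · e^(0.0395·9/12)
= 123.0477 · e^0.029625 = 123.0477 × 1.030068 = ₹126.75

₹126.75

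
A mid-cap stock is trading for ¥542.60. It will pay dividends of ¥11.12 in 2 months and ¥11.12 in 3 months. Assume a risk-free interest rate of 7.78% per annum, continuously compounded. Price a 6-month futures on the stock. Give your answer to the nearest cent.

PV(dividends) I = 11.12·e^(−0.0778·2/12) + 11.12·e^(−0.0778·3/12)
I = 10.9767 + 10.9058 = 21.8825
F = (S − I)·e^(rT) = (542.60 − 21.8825) · e^(0.0778·6/12)
= 520.7175 · e^0.038900 = 520.7175 × 1.039667 = ¥541.37

¥541.37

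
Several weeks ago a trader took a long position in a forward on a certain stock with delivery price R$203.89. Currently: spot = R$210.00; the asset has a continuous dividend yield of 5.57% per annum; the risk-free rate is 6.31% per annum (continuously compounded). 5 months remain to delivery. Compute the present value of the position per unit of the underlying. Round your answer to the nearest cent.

Current fair forward for the remaining 5 months: F = S·e^((r − q)·T), (r − q) = 0.0631 − 0.0557 = 0.0074
F = 210.00 · e^(0.0074 × 5/12) = 210.00 × 1.003088 = 210.6485
Value of long forward = (F − K)·e^(−rT) = (210.6485 − 203.89) · e^(−0.0631·5/12)
= 6.7585 × 0.974051 = 6.58

R$6.58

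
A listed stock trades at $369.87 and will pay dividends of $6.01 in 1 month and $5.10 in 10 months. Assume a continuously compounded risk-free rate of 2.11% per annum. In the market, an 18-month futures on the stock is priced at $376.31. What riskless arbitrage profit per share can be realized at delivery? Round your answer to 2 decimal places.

PV(dividends) I = 6.01·e^(−0.0211·1/12) + 5.10·e^(−0.0211·10/12) = 11.0106
Fair futures F* = (S − I)·e^(rT) = (369.87 − 11.0106)·e^0.031650 = 358.8594 × 1.032156 = 370.3989
Market $376.31 > fair 370.3989: forward overpriced → cash-and-carry (borrow at r, buy the stock and collect the dividends, short the forward).
Profit at T = |F_mkt − F*| = |376.31 − 370.3989| = $5.91 per share

$5.91 per share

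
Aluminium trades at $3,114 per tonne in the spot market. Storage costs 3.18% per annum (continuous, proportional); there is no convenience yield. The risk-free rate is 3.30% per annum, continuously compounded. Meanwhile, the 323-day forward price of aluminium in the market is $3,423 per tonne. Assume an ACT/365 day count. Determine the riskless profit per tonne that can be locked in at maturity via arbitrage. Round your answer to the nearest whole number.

$125 per tonne

Fair forward: F* = S·e^(carry·T), with carry = (r + u) = 0.0330 + 0.0318 = 0.0648
F* = 3114 · e^(0.0648 × 323/365) = 3114 · e^0.057344 = 3114 × 1.059020 = $3297.7883
Market $3423 > fair $3297.7883: forward overpriced → cash-and-carry (buy spot, short the forward).
At maturity, profit = |F_mkt − F*| = |3423 − 3297.7883| = $125 per tonne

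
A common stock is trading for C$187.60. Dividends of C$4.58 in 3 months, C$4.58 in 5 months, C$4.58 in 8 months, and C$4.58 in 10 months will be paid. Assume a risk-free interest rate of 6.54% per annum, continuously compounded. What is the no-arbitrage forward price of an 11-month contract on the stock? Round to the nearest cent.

C$180.41

PV(dividends) I = 4.58·e^(−0.0654·3/12) + 4.58·e^(−0.0654·5/12) + 4.58·e^(−0.0654·8/12) + 4.58·e^(−0.0654·10/12)
I = 4.5057 + 4.4569 + 4.3846 + 4.3371 = 17.6843
F = (S − I)·e^(rT) = (187.60 − 17.6843) · e^(0.0654·11/12)
= 169.9157 · e^0.059950 = 169.9157 × 1.061783 = C$180.41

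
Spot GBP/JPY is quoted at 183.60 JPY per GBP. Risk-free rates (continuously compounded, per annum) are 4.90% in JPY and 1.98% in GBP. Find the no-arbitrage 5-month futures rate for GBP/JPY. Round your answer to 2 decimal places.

F = S·e^((r_JPY − r_GBP)T) = 183.60 · e^((0.0490 − 0.0198) × 5/12)
= 183.60 · e^0.012167 = 183.60 × 1.012241
F = 185.85 JPY per GBP

185.85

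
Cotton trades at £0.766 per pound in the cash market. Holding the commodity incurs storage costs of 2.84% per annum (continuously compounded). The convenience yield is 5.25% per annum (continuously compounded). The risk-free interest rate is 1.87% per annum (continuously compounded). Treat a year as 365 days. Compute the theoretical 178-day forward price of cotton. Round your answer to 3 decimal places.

Net carry = r + u − y = 0.0187 + 0.0284 − 0.0525 = -0.0054
F = S·e^((r+u−y)T) = 0.766 · e^(-0.0054 × 178/365) = 0.766 · e^-0.002633
= 0.766 × 0.997370 = £0.764 per pound

£0.764 per pound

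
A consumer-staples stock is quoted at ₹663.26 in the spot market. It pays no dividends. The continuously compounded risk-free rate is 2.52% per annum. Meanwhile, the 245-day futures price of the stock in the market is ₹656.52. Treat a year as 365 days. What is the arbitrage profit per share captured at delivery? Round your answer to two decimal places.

₹18.05 per share

Fair futures: F* = S·e^(carry·T), with carry = r = 0.0252
F* = 663.26 · e^(0.0252 × 245/365) = 663.26 · e^0.016915 = 663.26 × 1.017059 = ₹674.5746
Market ₹656.52 < fair ₹674.5746: forward underpriced → reverse cash-and-carry (short spot, go long the forward).
At maturity, profit = |F_mkt − F*| = |656.52 − 674.5746| = ₹18.05 per share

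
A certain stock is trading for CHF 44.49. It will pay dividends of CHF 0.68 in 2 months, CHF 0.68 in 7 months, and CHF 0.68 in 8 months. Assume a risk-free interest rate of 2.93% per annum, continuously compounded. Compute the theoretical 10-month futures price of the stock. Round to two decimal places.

PV(dividends) I = 0.68·e^(−0.0293·2/12) + 0.68·e^(−0.0293·7/12) + 0.68·e^(−0.0293·8/12)
I = 0.6767 + 0.6685 + 0.6668 = 2.0120
F = (S − I)·e^(rT) = (44.49 − 2.0120) · e^(0.0293·10/12)
= 42.4780 · e^0.024417 = 42.4780 × 1.024718 = CHF 43.53

CHF 43.53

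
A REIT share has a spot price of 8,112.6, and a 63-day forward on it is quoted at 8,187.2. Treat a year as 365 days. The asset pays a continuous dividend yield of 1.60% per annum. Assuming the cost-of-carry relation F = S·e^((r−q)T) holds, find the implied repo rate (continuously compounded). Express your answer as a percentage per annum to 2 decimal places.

6.90%

From F = S·e^((r−q)T): (r − q) = ln(F/S)/T
ln(8187.2/8112.6) = ln(1.009196) = 0.009154
(r − q) = 0.009154 / (63/365) = 0.053035
r = ln(F/S)/T + q = 0.053035 + 0.0160 = 0.069035
r = 6.90%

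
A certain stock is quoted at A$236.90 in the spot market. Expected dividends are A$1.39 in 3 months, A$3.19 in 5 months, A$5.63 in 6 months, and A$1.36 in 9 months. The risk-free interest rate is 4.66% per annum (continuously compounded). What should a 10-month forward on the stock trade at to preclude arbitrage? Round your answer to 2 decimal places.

PV(dividends) I = 1.39·e^(−0.0466·3/12) + 3.19·e^(−0.0466·5/12) + 5.63·e^(−0.0466·6/12) + 1.36·e^(−0.0466·9/12)
I = 1.3739 + 3.1287 + 5.5003 + 1.3133 = 11.3162
F = (S − I)·e^(rT) = (236.90 − 11.3162) · e^(0.0466·10/12)
= 225.5838 · e^0.038833 = 225.5838 × 1.039597 = A$234.52

A$234.52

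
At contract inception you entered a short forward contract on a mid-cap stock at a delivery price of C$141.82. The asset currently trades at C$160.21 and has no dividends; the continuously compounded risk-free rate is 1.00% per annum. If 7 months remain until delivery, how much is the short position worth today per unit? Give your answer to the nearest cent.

Current fair forward for the remaining 7 months: F = S·e^(r·T), r = 0.0100
F = 160.21 · e^(0.0100 × 7/12) = 160.21 × 1.005850 = 161.1472
Value of long forward = (F − K)·e^(−rT) = (161.1472 − 141.82) · e^(−0.0100·7/12)
= 19.3272 × 0.994184 = 19.21
Short position value = −(long value) = -C$19.21

-C$19.21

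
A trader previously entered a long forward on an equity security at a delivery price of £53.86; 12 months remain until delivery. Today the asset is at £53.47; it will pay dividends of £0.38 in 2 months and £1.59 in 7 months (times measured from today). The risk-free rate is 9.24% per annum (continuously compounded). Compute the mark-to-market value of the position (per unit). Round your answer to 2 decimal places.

£2.48

PV(remaining dividends) I = 0.38·e^(−0.0924·2/12) + 1.59·e^(−0.0924·7/12) = 1.8808
Current forward F = (S − I)·e^(rT) = (53.47 − 1.8808)·e^(0.0924·12/12) = 51.5892 × 1.096803 = 56.5832
Value (long) = (F − K)·e^(−rT) = (56.5832 − 53.86) × 0.911740 = 2.4829
Value = £2.48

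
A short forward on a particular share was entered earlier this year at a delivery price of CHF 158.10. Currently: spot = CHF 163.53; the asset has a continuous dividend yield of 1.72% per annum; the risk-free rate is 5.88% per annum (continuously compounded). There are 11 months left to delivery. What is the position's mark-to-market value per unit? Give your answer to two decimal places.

-CHF 11.17

Current fair forward for the remaining 11 months: F = S·e^((r − q)·T), (r − q) = 0.0588 − 0.0172 = 0.0416
F = 163.53 · e^(0.0416 × 11/12) = 163.53 × 1.038870 = 169.8864
Value of long forward = (F − K)·e^(−rT) = (169.8864 − 158.10) · e^(−0.0588·11/12)
= 11.7864 × 0.947527 = 11.17
Short position value = −(long value) = -CHF 11.17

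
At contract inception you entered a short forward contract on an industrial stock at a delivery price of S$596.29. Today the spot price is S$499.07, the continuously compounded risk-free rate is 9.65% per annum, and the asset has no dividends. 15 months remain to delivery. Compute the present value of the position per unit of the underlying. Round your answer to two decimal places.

Current fair forward for the remaining 15 months: F = S·e^(r·T), r = 0.0965
F = 499.07 · e^(0.0965 × 15/12) = 499.07 × 1.128202 = 563.0518
Value of long forward = (F − K)·e^(−rT) = (563.0518 − 596.29) · e^(−0.0965·15/12)
= -33.2382 × 0.886366 = -29.46
Short position value = −(long value) = S$29.46

S$29.46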